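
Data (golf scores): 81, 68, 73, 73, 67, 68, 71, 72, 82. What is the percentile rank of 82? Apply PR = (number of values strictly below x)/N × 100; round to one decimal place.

88.9

N = 9.
Strictly below 82: 8. Equal to 82: 1.
PR = 8/9 × 100 = 88.9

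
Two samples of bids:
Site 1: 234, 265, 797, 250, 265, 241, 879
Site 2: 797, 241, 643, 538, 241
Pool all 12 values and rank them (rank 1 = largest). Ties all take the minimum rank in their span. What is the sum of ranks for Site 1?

44

Sorted (descending): 879, 797, 797, 643, 538, 265, 265, 250, 241, 241, 241, 234
The 2 values of 797 occupy positions 2–3 → each gets rank 2.
The 2 values of 265 occupy positions 6–7 → each gets rank 6.
The 3 values of 241 occupy positions 9–11 → each gets rank 9.
Site 1 values → pooled ranks: 234→12, 265→6, 797→2, 250→8, 265→6, 241→9, 879→1
Rank sum = 12 + 6 + 2 + 8 + 6 + 9 + 1 = 44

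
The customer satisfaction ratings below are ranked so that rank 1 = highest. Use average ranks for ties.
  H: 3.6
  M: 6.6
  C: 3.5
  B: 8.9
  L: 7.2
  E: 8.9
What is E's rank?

Sorted (descending): 8.9, 8.9, 7.2, 6.6, 3.6, 3.5
The 2 values of 8.9 occupy positions 1–2 → average rank (1+2)/2 = 1.5.
E has value 8.9 → rank 1.5.

1.5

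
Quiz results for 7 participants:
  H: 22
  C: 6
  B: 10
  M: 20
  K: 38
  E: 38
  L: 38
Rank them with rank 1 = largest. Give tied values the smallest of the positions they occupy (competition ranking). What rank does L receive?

Sorted (descending): 38, 38, 38, 22, 20, 10, 6
The 3 values of 38 occupy positions 1–3 → each gets rank 1.
L has value 38 → rank 1.

1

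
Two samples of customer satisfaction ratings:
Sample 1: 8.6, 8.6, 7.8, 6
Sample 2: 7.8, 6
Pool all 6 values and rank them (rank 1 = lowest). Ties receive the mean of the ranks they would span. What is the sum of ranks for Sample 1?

Sorted (ascending): 6, 6, 7.8, 7.8, 8.6, 8.6
The 2 values of 6 occupy positions 1–2 → average rank (1+2)/2 = 1.5.
The 2 values of 7.8 occupy positions 3–4 → average rank (3+4)/2 = 3.5.
The 2 values of 8.6 occupy positions 5–6 → average rank (5+6)/2 = 5.5.
Sample 1 values → pooled ranks: 8.6→5.5, 8.6→5.5, 7.8→3.5, 6→1.5
Rank sum = 5.5 + 5.5 + 3.5 + 1.5 = 16

16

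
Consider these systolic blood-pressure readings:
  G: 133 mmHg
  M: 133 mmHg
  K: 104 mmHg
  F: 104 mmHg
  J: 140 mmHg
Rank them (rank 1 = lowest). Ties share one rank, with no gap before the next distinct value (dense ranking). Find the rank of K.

Sorted (ascending): 104, 104, 133, 133, 140
The 2 values of 104 share dense rank 1.
The 2 values of 133 share dense rank 2.
Remaining distinct values take the next consecutive integers.
K has value 104 mmHg → rank 1.

1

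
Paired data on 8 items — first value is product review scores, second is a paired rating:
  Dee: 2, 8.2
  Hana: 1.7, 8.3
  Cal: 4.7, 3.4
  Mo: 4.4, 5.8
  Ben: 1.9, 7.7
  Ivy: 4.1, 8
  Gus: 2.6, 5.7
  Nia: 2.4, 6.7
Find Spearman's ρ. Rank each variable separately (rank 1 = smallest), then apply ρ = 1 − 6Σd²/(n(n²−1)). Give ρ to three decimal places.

-0.762

Ranks of variable 1: 3, 1, 8, 7, 2, 6, 5, 4
Ranks of variable 2: 7, 8, 1, 3, 5, 6, 2, 4
d = r₁ − r₂: -4, -7, 7, 4, -3, 0, 3, 0
d²: 16, 49, 49, 16, 9, 0, 9, 0; Σd² = 148
ρ = 1 − 6·148/(8·63) = 1 − 888/504 = -0.762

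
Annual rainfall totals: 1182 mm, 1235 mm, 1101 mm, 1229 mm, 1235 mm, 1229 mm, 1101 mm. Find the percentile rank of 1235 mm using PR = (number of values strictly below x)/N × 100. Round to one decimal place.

71.4

N = 7.
Strictly below 1235: 5. Equal to 1235: 2.
PR = 5/7 × 100 = 71.4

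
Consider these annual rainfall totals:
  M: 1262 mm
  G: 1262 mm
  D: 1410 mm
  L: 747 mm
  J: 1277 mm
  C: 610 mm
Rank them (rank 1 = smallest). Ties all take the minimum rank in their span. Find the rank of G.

3

Sorted (ascending): 610, 747, 1262, 1262, 1277, 1410
The 2 values of 1262 occupy positions 3–4 → each gets rank 3.
G has value 1262 mm → rank 3.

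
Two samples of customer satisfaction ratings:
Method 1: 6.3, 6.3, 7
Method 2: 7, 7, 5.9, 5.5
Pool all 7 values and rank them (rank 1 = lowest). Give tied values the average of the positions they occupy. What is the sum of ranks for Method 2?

15

Sorted (ascending): 5.5, 5.9, 6.3, 6.3, 7, 7, 7
The 2 values of 6.3 occupy positions 3–4 → average rank (3+4)/2 = 3.5.
The 3 values of 7 occupy positions 5–7 → average rank 6.
Method 2 values → pooled ranks: 7→6, 7→6, 5.9→2, 5.5→1
Rank sum = 6 + 6 + 2 + 1 = 15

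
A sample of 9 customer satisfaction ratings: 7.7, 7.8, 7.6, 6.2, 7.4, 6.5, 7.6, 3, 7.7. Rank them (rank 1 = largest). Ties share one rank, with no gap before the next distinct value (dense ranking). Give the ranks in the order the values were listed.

Sorted (descending): 7.8, 7.7, 7.7, 7.6, 7.6, 7.4, 6.5, 6.2, 3
The 2 values of 7.7 share dense rank 2.
The 2 values of 7.6 share dense rank 3.
Remaining distinct values take the next consecutive integers.

2, 1, 3, 6, 4, 5, 3, 7, 2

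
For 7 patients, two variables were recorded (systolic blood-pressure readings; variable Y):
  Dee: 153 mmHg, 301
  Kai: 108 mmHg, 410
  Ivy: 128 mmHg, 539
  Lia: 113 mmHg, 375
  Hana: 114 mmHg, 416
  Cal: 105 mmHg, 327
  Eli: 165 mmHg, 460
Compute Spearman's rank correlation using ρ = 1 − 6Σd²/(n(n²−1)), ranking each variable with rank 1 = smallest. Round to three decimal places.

0.357

Ranks of variable 1: 6, 2, 5, 3, 4, 1, 7
Ranks of variable 2: 1, 4, 7, 3, 5, 2, 6
d = r₁ − r₂: 5, -2, -2, 0, -1, -1, 1
d²: 25, 4, 4, 0, 1, 1, 1; Σd² = 36
ρ = 1 − 6·36/(7·48) = 1 − 216/336 = 0.357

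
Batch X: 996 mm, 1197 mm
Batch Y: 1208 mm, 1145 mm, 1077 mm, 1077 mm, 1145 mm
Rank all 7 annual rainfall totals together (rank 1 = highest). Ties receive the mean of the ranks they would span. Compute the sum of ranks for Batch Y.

Sorted (descending): 1208, 1197, 1145, 1145, 1077, 1077, 996
The 2 values of 1145 occupy positions 3–4 → average rank (3+4)/2 = 3.5.
The 2 values of 1077 occupy positions 5–6 → average rank (5+6)/2 = 5.5.
Batch Y values → pooled ranks: 1208→1, 1145→3.5, 1077→5.5, 1077→5.5, 1145→3.5
Rank sum = 1 + 3.5 + 5.5 + 5.5 + 3.5 = 19

19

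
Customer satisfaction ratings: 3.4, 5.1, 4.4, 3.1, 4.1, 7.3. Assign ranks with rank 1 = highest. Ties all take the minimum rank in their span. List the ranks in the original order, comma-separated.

5, 2, 3, 6, 4, 1

Sorted (descending): 7.3, 5.1, 4.4, 4.1, 3.4, 3.1
No ties — each value takes its position as its rank.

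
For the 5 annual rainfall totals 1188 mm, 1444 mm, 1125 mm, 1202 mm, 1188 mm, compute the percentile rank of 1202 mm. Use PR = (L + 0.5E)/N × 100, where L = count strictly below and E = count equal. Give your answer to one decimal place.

N = 5.
Strictly below 1202: 3. Equal to 1202: 1.
PR = (3 + 0.5·1)/5 × 100 = 70.0

70.0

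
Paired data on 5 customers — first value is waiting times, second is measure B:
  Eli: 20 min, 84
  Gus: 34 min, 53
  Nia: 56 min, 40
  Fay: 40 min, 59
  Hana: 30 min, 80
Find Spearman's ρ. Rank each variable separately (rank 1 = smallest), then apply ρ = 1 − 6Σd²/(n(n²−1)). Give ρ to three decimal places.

-0.900

Ranks of variable 1: 1, 3, 5, 4, 2
Ranks of variable 2: 5, 2, 1, 3, 4
d = r₁ − r₂: -4, 1, 4, 1, -2
d²: 16, 1, 16, 1, 4; Σd² = 38
ρ = 1 − 6·38/(5·24) = 1 − 228/120 = -0.900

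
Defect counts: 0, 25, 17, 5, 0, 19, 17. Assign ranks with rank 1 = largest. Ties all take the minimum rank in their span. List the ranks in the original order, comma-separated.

6, 1, 3, 5, 6, 2, 3

Sorted (descending): 25, 19, 17, 17, 5, 0, 0
The 2 values of 17 occupy positions 3–4 → each gets rank 3.
The 2 values of 0 occupy positions 6–7 → each gets rank 6.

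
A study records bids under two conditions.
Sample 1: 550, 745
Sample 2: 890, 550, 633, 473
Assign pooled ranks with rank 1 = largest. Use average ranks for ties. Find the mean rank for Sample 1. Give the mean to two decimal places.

3.25

Sorted (descending): 890, 745, 633, 550, 550, 473
The 2 values of 550 occupy positions 4–5 → average rank (4+5)/2 = 4.5.
Sample 1 values → pooled ranks: 550→4.5, 745→2
Mean rank = (4.5 + 2) / 2 = 3.25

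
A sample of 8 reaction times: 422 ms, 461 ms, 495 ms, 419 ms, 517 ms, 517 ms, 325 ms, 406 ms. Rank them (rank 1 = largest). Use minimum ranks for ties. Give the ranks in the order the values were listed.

Sorted (descending): 517, 517, 495, 461, 422, 419, 406, 325
The 2 values of 517 occupy positions 1–2 → each gets rank 1.

5, 4, 3, 6, 1, 1, 8, 7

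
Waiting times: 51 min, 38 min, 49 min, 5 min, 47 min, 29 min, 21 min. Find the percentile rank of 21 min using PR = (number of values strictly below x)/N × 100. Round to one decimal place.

14.3

N = 7.
Strictly below 21: 1. Equal to 21: 1.
PR = 1/7 × 100 = 14.3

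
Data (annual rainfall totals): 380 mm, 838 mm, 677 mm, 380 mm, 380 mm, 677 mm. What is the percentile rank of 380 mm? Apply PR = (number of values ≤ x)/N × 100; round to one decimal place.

N = 6.
Strictly below 380: 0. Equal to 380: 3.
PR = 3/6 × 100 = 50.0

50.0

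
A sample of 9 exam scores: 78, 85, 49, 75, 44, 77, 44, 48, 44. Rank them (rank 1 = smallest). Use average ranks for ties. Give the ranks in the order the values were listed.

8, 9, 5, 6, 2, 7, 2, 4, 2

Sorted (ascending): 44, 44, 44, 48, 49, 75, 77, 78, 85
The 3 values of 44 occupy positions 1–3 → average rank 2.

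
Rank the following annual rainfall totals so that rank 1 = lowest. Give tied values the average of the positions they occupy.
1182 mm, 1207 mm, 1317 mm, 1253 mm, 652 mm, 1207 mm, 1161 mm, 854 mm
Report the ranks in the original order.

4, 5.5, 8, 7, 1, 5.5, 3, 2

Sorted (ascending): 652, 854, 1161, 1182, 1207, 1207, 1253, 1317
The 2 values of 1207 occupy positions 5–6 → average rank (5+6)/2 = 5.5.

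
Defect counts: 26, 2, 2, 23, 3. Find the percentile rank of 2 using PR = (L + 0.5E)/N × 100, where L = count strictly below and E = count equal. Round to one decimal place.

20.0

N = 5.
Strictly below 2: 0. Equal to 2: 2.
PR = (0 + 0.5·2)/5 × 100 = 20.0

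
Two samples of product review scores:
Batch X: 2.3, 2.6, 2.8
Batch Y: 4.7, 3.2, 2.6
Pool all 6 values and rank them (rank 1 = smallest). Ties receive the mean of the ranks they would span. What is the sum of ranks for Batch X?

Sorted (ascending): 2.3, 2.6, 2.6, 2.8, 3.2, 4.7
The 2 values of 2.6 occupy positions 2–3 → average rank (2+3)/2 = 2.5.
Batch X values → pooled ranks: 2.3→1, 2.6→2.5, 2.8→4
Rank sum = 1 + 2.5 + 4 = 7.5

7.5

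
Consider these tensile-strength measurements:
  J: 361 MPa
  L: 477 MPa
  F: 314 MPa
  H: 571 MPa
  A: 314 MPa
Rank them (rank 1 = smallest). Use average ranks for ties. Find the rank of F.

1.5

Sorted (ascending): 314, 314, 361, 477, 571
The 2 values of 314 occupy positions 1–2 → average rank (1+2)/2 = 1.5.
F has value 314 MPa → rank 1.5.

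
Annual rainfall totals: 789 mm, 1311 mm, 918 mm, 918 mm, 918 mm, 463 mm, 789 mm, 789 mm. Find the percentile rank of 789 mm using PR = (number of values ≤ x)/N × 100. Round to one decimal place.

N = 8.
Strictly below 789: 1. Equal to 789: 3.
PR = 4/8 × 100 = 50.0

50.0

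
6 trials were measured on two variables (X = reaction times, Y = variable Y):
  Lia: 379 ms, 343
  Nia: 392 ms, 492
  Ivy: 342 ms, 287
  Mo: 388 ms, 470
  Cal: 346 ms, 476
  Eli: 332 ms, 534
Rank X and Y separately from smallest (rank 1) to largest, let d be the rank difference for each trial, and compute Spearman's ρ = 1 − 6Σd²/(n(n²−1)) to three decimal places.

-0.029

Ranks of variable 1: 4, 6, 2, 5, 3, 1
Ranks of variable 2: 2, 5, 1, 3, 4, 6
d = r₁ − r₂: 2, 1, 1, 2, -1, -5
d²: 4, 1, 1, 4, 1, 25; Σd² = 36
ρ = 1 − 6·36/(6·35) = 1 − 216/210 = -0.029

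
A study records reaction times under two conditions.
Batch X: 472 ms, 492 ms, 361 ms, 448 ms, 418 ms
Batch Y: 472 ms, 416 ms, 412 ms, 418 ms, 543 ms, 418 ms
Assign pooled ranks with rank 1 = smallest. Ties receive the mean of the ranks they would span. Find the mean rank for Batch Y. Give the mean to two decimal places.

Sorted (ascending): 361, 412, 416, 418, 418, 418, 448, 472, 472, 492, 543
The 3 values of 418 occupy positions 4–6 → average rank 5.
The 2 values of 472 occupy positions 8–9 → average rank (8+9)/2 = 8.5.
Batch Y values → pooled ranks: 472→8.5, 416→3, 412→2, 418→5, 543→11, 418→5
Mean rank = (8.5 + 3 + 2 + 5 + 11 + 5) / 6 = 5.75

5.75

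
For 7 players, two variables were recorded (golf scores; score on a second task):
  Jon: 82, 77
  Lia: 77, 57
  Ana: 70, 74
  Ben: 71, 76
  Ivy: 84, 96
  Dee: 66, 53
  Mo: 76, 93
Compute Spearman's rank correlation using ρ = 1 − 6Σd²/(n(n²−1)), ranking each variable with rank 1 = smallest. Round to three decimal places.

Ranks of variable 1: 6, 5, 2, 3, 7, 1, 4
Ranks of variable 2: 5, 2, 3, 4, 7, 1, 6
d = r₁ − r₂: 1, 3, -1, -1, 0, 0, -2
d²: 1, 9, 1, 1, 0, 0, 4; Σd² = 16
ρ = 1 − 6·16/(7·48) = 1 − 96/336 = 0.714

0.714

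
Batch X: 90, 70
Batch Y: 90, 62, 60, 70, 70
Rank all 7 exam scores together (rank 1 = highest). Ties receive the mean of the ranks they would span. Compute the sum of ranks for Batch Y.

Sorted (descending): 90, 90, 70, 70, 70, 62, 60
The 2 values of 90 occupy positions 1–2 → average rank (1+2)/2 = 1.5.
The 3 values of 70 occupy positions 3–5 → average rank 4.
Batch Y values → pooled ranks: 90→1.5, 62→6, 60→7, 70→4, 70→4
Rank sum = 1.5 + 6 + 7 + 4 + 4 = 22.5

22.5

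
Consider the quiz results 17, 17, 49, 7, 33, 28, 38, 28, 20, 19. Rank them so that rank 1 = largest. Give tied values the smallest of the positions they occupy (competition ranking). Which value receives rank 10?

7

Sorted (descending): 49, 38, 33, 28, 28, 20, 19, 17, 17, 7
The 2 values of 28 occupy positions 4–5 → each gets rank 4.
The 2 values of 17 occupy positions 8–9 → each gets rank 8.
Rank 10 → value 7.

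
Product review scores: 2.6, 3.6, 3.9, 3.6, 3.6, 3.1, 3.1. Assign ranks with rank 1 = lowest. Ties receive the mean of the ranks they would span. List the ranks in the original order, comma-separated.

1, 5, 7, 5, 5, 2.5, 2.5

Sorted (ascending): 2.6, 3.1, 3.1, 3.6, 3.6, 3.6, 3.9
The 2 values of 3.1 occupy positions 2–3 → average rank (2+3)/2 = 2.5.
The 3 values of 3.6 occupy positions 4–6 → average rank 5.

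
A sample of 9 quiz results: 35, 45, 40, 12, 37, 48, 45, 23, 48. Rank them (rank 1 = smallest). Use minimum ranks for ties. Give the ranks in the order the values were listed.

3, 6, 5, 1, 4, 8, 6, 2, 8

Sorted (ascending): 12, 23, 35, 37, 40, 45, 45, 48, 48
The 2 values of 45 occupy positions 6–7 → each gets rank 6.
The 2 values of 48 occupy positions 8–9 → each gets rank 8.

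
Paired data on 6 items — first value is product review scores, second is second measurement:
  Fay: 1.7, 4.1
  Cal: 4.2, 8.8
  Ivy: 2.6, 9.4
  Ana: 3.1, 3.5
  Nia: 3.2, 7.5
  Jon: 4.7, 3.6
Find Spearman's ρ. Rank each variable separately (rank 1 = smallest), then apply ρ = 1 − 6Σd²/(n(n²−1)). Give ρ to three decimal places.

Ranks of variable 1: 1, 5, 2, 3, 4, 6
Ranks of variable 2: 3, 5, 6, 1, 4, 2
d = r₁ − r₂: -2, 0, -4, 2, 0, 4
d²: 4, 0, 16, 4, 0, 16; Σd² = 40
ρ = 1 − 6·40/(6·35) = 1 − 240/210 = -0.143

-0.143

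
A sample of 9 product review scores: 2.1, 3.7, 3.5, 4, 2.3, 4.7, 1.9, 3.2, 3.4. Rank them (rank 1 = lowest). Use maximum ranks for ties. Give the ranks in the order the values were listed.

2, 7, 6, 8, 3, 9, 1, 4, 5

Sorted (ascending): 1.9, 2.1, 2.3, 3.2, 3.4, 3.5, 3.7, 4, 4.7
No ties — each value takes its position as its rank.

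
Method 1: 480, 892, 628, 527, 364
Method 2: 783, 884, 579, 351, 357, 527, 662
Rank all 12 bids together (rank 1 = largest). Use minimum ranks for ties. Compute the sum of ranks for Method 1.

Sorted (descending): 892, 884, 783, 662, 628, 579, 527, 527, 480, 364, 357, 351
The 2 values of 527 occupy positions 7–8 → each gets rank 7.
Method 1 values → pooled ranks: 480→9, 892→1, 628→5, 527→7, 364→10
Rank sum = 9 + 1 + 5 + 7 + 10 = 32

32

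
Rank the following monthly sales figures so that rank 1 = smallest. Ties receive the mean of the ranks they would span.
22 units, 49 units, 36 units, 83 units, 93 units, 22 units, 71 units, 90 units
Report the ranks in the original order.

Sorted (ascending): 22, 22, 36, 49, 71, 83, 90, 93
The 2 values of 22 occupy positions 1–2 → average rank (1+2)/2 = 1.5.

1.5, 4, 3, 6, 8, 1.5, 5, 7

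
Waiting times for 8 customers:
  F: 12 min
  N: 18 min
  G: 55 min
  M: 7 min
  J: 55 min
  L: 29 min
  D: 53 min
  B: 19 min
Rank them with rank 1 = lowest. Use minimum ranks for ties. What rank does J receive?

7

Sorted (ascending): 7, 12, 18, 19, 29, 53, 55, 55
The 2 values of 55 occupy positions 7–8 → each gets rank 7.
J has value 55 min → rank 7.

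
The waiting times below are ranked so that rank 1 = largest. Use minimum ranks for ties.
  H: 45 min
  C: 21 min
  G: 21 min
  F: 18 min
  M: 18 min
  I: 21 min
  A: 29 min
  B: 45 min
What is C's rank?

4

Sorted (descending): 45, 45, 29, 21, 21, 21, 18, 18
The 2 values of 45 occupy positions 1–2 → each gets rank 1.
The 3 values of 21 occupy positions 4–6 → each gets rank 4.
The 2 values of 18 occupy positions 7–8 → each gets rank 7.
C has value 21 min → rank 4.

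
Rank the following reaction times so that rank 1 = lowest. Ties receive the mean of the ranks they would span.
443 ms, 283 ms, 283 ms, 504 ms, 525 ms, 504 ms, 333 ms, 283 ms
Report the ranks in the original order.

Sorted (ascending): 283, 283, 283, 333, 443, 504, 504, 525
The 3 values of 283 occupy positions 1–3 → average rank 2.
The 2 values of 504 occupy positions 6–7 → average rank (6+7)/2 = 6.5.

5, 2, 2, 6.5, 8, 6.5, 4, 2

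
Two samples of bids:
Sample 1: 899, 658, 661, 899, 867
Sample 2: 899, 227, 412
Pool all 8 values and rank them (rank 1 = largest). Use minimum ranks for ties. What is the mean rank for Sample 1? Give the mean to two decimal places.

Sorted (descending): 899, 899, 899, 867, 661, 658, 412, 227
The 3 values of 899 occupy positions 1–3 → each gets rank 1.
Sample 1 values → pooled ranks: 899→1, 658→6, 661→5, 899→1, 867→4
Mean rank = (1 + 6 + 5 + 1 + 4) / 5 = 3.40

3.40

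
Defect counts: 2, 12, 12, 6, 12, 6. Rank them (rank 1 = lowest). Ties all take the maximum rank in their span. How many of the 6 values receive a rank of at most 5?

Sorted (ascending): 2, 6, 6, 12, 12, 12
The 2 values of 6 occupy positions 2–3 → each gets rank 3.
The 3 values of 12 occupy positions 4–6 → each gets rank 6.
Ranks ≤ 5: {1, 3, 3} → 3 values.

3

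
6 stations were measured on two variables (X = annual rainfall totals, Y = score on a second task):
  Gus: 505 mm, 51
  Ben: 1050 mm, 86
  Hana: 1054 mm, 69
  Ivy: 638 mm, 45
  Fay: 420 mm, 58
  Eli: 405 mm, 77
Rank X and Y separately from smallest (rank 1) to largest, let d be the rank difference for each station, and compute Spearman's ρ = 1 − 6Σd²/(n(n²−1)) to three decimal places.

Ranks of variable 1: 3, 5, 6, 4, 2, 1
Ranks of variable 2: 2, 6, 4, 1, 3, 5
d = r₁ − r₂: 1, -1, 2, 3, -1, -4
d²: 1, 1, 4, 9, 1, 16; Σd² = 32
ρ = 1 − 6·32/(6·35) = 1 − 192/210 = 0.086

0.086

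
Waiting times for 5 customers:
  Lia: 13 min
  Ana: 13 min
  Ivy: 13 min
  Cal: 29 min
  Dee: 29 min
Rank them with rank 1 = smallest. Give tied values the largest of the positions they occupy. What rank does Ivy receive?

Sorted (ascending): 13, 13, 13, 29, 29
The 3 values of 13 occupy positions 1–3 → each gets rank 3.
The 2 values of 29 occupy positions 4–5 → each gets rank 5.
Ivy has value 13 min → rank 3.

3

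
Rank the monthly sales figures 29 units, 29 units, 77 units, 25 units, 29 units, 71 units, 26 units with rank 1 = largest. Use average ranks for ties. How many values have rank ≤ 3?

Sorted (descending): 77, 71, 29, 29, 29, 26, 25
The 3 values of 29 occupy positions 3–5 → average rank 4.
Ranks ≤ 3: {1, 2} → 2 values.

2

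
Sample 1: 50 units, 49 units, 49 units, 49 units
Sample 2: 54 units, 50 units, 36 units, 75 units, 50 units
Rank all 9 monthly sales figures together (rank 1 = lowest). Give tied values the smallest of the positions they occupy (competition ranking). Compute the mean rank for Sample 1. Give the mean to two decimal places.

Sorted (ascending): 36, 49, 49, 49, 50, 50, 50, 54, 75
The 3 values of 49 occupy positions 2–4 → each gets rank 2.
The 3 values of 50 occupy positions 5–7 → each gets rank 5.
Sample 1 values → pooled ranks: 50→5, 49→2, 49→2, 49→2
Mean rank = (5 + 2 + 2 + 2) / 4 = 2.75

2.75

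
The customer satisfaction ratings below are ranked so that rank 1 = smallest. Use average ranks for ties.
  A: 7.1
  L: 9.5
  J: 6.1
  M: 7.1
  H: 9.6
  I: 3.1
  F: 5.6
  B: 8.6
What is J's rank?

Sorted (ascending): 3.1, 5.6, 6.1, 7.1, 7.1, 8.6, 9.5, 9.6
The 2 values of 7.1 occupy positions 4–5 → average rank (4+5)/2 = 4.5.
J has value 6.1 → rank 3.

3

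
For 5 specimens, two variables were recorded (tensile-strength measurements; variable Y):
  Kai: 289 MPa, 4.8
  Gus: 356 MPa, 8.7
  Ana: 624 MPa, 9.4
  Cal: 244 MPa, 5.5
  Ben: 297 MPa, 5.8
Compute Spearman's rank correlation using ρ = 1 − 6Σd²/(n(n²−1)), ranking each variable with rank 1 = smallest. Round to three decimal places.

Ranks of variable 1: 2, 4, 5, 1, 3
Ranks of variable 2: 1, 4, 5, 2, 3
d = r₁ − r₂: 1, 0, 0, -1, 0
d²: 1, 0, 0, 1, 0; Σd² = 2
ρ = 1 − 6·2/(5·24) = 1 − 12/120 = 0.900

0.900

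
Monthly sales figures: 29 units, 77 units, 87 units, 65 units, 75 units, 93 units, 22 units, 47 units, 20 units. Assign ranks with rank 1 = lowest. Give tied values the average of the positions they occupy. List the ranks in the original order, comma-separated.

Sorted (ascending): 20, 22, 29, 47, 65, 75, 77, 87, 93
No ties — each value takes its position as its rank.

3, 7, 8, 5, 6, 9, 2, 4, 1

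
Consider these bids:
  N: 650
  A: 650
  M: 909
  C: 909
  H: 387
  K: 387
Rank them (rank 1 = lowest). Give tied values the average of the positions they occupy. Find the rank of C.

5.5

Sorted (ascending): 387, 387, 650, 650, 909, 909
The 2 values of 387 occupy positions 1–2 → average rank (1+2)/2 = 1.5.
The 2 values of 650 occupy positions 3–4 → average rank (3+4)/2 = 3.5.
The 2 values of 909 occupy positions 5–6 → average rank (5+6)/2 = 5.5.
C has value 909 → rank 5.5.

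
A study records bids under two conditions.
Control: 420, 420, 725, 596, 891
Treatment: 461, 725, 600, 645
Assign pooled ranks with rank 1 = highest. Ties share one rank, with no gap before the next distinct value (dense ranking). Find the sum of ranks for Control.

Sorted (descending): 891, 725, 725, 645, 600, 596, 461, 420, 420
The 2 values of 725 share dense rank 2.
The 2 values of 420 share dense rank 7.
Remaining distinct values take the next consecutive integers.
Control values → pooled ranks: 420→7, 420→7, 725→2, 596→5, 891→1
Rank sum = 7 + 7 + 2 + 5 + 1 = 22

22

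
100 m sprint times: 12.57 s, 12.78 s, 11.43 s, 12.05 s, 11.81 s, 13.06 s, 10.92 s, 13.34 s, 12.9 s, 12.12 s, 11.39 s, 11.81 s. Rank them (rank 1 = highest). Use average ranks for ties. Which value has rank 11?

Sorted (descending): 13.34, 13.06, 12.9, 12.78, 12.57, 12.12, 12.05, 11.81, 11.81, 11.43, 11.39, 10.92
The 2 values of 11.81 occupy positions 8–9 → average rank (8+9)/2 = 8.5.
Rank 11 → value 11.39.

11.39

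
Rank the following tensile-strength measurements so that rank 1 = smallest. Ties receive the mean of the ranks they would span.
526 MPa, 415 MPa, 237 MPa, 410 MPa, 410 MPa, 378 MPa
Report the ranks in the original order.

6, 5, 1, 3.5, 3.5, 2

Sorted (ascending): 237, 378, 410, 410, 415, 526
The 2 values of 410 occupy positions 3–4 → average rank (3+4)/2 = 3.5.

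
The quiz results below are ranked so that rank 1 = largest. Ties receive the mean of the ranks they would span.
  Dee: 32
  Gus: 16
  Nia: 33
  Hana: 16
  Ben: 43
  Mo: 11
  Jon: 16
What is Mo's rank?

Sorted (descending): 43, 33, 32, 16, 16, 16, 11
The 3 values of 16 occupy positions 4–6 → average rank 5.
Mo has value 11 → rank 7.

7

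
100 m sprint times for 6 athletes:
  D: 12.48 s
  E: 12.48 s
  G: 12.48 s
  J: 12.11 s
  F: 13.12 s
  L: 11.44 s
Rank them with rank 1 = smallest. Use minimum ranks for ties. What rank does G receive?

3

Sorted (ascending): 11.44, 12.11, 12.48, 12.48, 12.48, 13.12
The 3 values of 12.48 occupy positions 3–5 → each gets rank 3.
G has value 12.48 s → rank 3.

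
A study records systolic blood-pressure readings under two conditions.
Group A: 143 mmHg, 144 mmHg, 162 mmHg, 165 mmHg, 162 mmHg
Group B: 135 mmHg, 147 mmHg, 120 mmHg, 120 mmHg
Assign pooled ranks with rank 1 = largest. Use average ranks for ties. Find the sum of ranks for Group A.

17

Sorted (descending): 165, 162, 162, 147, 144, 143, 135, 120, 120
The 2 values of 162 occupy positions 2–3 → average rank (2+3)/2 = 2.5.
The 2 values of 120 occupy positions 8–9 → average rank (8+9)/2 = 8.5.
Group A values → pooled ranks: 143→6, 144→5, 162→2.5, 165→1, 162→2.5
Rank sum = 6 + 5 + 2.5 + 1 + 2.5 = 17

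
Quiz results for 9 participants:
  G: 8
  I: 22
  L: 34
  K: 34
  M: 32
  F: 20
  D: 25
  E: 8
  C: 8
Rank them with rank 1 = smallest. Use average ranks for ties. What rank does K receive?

Sorted (ascending): 8, 8, 8, 20, 22, 25, 32, 34, 34
The 3 values of 8 occupy positions 1–3 → average rank 2.
The 2 values of 34 occupy positions 8–9 → average rank (8+9)/2 = 8.5.
K has value 34 → rank 8.5.

8.5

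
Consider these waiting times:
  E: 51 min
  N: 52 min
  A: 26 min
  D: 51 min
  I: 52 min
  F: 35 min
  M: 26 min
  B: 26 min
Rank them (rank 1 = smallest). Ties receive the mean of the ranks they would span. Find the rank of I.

Sorted (ascending): 26, 26, 26, 35, 51, 51, 52, 52
The 3 values of 26 occupy positions 1–3 → average rank 2.
The 2 values of 51 occupy positions 5–6 → average rank (5+6)/2 = 5.5.
The 2 values of 52 occupy positions 7–8 → average rank (7+8)/2 = 7.5.
I has value 52 min → rank 7.5.

7.5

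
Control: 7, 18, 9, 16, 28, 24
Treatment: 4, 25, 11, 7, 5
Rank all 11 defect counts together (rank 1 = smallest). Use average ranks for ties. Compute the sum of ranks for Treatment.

Sorted (ascending): 4, 5, 7, 7, 9, 11, 16, 18, 24, 25, 28
The 2 values of 7 occupy positions 3–4 → average rank (3+4)/2 = 3.5.
Treatment values → pooled ranks: 4→1, 25→10, 11→6, 7→3.5, 5→2
Rank sum = 1 + 10 + 6 + 3.5 + 2 = 22.5

22.5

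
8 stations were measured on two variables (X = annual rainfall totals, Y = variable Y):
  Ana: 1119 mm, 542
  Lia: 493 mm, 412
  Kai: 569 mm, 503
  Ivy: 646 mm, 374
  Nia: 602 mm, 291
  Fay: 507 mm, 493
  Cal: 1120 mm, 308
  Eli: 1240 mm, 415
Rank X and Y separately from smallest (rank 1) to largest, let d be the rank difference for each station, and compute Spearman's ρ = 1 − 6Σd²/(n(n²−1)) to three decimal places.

-0.095

Ranks of variable 1: 6, 1, 3, 5, 4, 2, 7, 8
Ranks of variable 2: 8, 4, 7, 3, 1, 6, 2, 5
d = r₁ − r₂: -2, -3, -4, 2, 3, -4, 5, 3
d²: 4, 9, 16, 4, 9, 16, 25, 9; Σd² = 92
ρ = 1 − 6·92/(8·63) = 1 − 552/504 = -0.095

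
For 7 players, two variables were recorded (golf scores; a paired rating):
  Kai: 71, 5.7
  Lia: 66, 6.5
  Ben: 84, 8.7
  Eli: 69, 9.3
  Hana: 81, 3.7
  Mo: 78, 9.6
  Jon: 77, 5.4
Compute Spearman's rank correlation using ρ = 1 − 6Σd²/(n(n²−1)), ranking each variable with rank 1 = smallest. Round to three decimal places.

-0.107

Ranks of variable 1: 3, 1, 7, 2, 6, 5, 4
Ranks of variable 2: 3, 4, 5, 6, 1, 7, 2
d = r₁ − r₂: 0, -3, 2, -4, 5, -2, 2
d²: 0, 9, 4, 16, 25, 4, 4; Σd² = 62
ρ = 1 − 6·62/(7·48) = 1 − 372/336 = -0.107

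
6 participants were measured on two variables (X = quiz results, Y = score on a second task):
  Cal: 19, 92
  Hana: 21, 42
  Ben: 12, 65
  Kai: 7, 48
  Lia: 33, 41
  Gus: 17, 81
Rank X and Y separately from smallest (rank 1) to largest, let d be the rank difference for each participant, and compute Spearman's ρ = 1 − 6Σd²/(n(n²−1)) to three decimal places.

-0.429

Ranks of variable 1: 4, 5, 2, 1, 6, 3
Ranks of variable 2: 6, 2, 4, 3, 1, 5
d = r₁ − r₂: -2, 3, -2, -2, 5, -2
d²: 4, 9, 4, 4, 25, 4; Σd² = 50
ρ = 1 − 6·50/(6·35) = 1 − 300/210 = -0.429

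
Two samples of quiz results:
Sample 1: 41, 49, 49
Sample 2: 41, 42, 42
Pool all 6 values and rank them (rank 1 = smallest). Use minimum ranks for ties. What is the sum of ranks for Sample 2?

Sorted (ascending): 41, 41, 42, 42, 49, 49
The 2 values of 41 occupy positions 1–2 → each gets rank 1.
The 2 values of 42 occupy positions 3–4 → each gets rank 3.
The 2 values of 49 occupy positions 5–6 → each gets rank 5.
Sample 2 values → pooled ranks: 41→1, 42→3, 42→3
Rank sum = 1 + 3 + 3 = 7

7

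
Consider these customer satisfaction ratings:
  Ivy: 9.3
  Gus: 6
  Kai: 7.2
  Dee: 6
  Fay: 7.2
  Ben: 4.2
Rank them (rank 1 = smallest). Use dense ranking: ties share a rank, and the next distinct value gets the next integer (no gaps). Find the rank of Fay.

Sorted (ascending): 4.2, 6, 6, 7.2, 7.2, 9.3
The 2 values of 6 share dense rank 2.
The 2 values of 7.2 share dense rank 3.
Remaining distinct values take the next consecutive integers.
Fay has value 7.2 → rank 3.

3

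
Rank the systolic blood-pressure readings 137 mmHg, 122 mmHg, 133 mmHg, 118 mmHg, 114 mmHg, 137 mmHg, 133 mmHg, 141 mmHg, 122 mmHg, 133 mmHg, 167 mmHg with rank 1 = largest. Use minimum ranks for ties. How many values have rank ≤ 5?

Sorted (descending): 167, 141, 137, 137, 133, 133, 133, 122, 122, 118, 114
The 2 values of 137 occupy positions 3–4 → each gets rank 3.
The 3 values of 133 occupy positions 5–7 → each gets rank 5.
The 2 values of 122 occupy positions 8–9 → each gets rank 8.
Ranks ≤ 5: {1, 2, 3, 3, 5, 5, 5} → 7 values.

7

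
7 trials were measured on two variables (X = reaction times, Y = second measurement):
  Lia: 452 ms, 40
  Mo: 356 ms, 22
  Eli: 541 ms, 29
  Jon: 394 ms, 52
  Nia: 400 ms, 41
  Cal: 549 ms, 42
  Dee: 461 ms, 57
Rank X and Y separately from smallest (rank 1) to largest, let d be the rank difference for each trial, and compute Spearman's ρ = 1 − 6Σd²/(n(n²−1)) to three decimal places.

Ranks of variable 1: 4, 1, 6, 2, 3, 7, 5
Ranks of variable 2: 3, 1, 2, 6, 4, 5, 7
d = r₁ − r₂: 1, 0, 4, -4, -1, 2, -2
d²: 1, 0, 16, 16, 1, 4, 4; Σd² = 42
ρ = 1 − 6·42/(7·48) = 1 − 252/336 = 0.250

0.250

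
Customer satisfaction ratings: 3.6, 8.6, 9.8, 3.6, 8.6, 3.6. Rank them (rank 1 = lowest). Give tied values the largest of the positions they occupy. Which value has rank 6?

9.8

Sorted (ascending): 3.6, 3.6, 3.6, 8.6, 8.6, 9.8
The 3 values of 3.6 occupy positions 1–3 → each gets rank 3.
The 2 values of 8.6 occupy positions 4–5 → each gets rank 5.
Rank 6 → value 9.8.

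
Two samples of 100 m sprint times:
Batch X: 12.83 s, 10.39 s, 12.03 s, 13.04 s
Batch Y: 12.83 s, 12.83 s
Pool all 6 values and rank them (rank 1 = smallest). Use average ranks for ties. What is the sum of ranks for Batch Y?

8

Sorted (ascending): 10.39, 12.03, 12.83, 12.83, 12.83, 13.04
The 3 values of 12.83 occupy positions 3–5 → average rank 4.
Batch Y values → pooled ranks: 12.83→4, 12.83→4
Rank sum = 4 + 4 = 8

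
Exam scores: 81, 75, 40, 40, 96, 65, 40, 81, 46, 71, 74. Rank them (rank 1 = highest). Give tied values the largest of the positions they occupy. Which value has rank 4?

75

Sorted (descending): 96, 81, 81, 75, 74, 71, 65, 46, 40, 40, 40
The 2 values of 81 occupy positions 2–3 → each gets rank 3.
The 3 values of 40 occupy positions 9–11 → each gets rank 11.
Rank 4 → value 75.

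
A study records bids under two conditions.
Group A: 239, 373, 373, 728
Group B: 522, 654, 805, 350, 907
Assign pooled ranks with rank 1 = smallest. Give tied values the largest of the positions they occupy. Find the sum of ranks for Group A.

16

Sorted (ascending): 239, 350, 373, 373, 522, 654, 728, 805, 907
The 2 values of 373 occupy positions 3–4 → each gets rank 4.
Group A values → pooled ranks: 239→1, 373→4, 373→4, 728→7
Rank sum = 1 + 4 + 4 + 7 = 16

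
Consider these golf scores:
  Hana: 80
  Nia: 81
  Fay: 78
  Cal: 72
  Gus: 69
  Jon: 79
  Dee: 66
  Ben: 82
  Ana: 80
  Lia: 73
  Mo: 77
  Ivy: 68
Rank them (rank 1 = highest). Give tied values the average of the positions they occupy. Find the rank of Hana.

3.5

Sorted (descending): 82, 81, 80, 80, 79, 78, 77, 73, 72, 69, 68, 66
The 2 values of 80 occupy positions 3–4 → average rank (3+4)/2 = 3.5.
Hana has value 80 → rank 3.5.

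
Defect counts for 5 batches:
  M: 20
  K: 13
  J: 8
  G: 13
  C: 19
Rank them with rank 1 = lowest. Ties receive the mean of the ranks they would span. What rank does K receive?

2.5

Sorted (ascending): 8, 13, 13, 19, 20
The 2 values of 13 occupy positions 2–3 → average rank (2+3)/2 = 2.5.
K has value 13 → rank 2.5.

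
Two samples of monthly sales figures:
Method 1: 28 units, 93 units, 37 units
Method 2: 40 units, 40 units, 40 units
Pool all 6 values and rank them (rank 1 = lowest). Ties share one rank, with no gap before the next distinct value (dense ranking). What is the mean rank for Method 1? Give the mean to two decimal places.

2.33

Sorted (ascending): 28, 37, 40, 40, 40, 93
The 3 values of 40 share dense rank 3.
Remaining distinct values take the next consecutive integers.
Method 1 values → pooled ranks: 28→1, 93→4, 37→2
Mean rank = (1 + 4 + 2) / 3 = 2.33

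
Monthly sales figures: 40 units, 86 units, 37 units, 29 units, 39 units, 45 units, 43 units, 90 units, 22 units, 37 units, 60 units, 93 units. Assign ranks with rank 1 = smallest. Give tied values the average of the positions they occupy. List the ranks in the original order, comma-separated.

Sorted (ascending): 22, 29, 37, 37, 39, 40, 43, 45, 60, 86, 90, 93
The 2 values of 37 occupy positions 3–4 → average rank (3+4)/2 = 3.5.

6, 10, 3.5, 2, 5, 8, 7, 11, 1, 3.5, 9, 12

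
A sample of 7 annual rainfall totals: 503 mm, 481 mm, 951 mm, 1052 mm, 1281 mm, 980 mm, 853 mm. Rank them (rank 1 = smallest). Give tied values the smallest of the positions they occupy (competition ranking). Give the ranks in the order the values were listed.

2, 1, 4, 6, 7, 5, 3

Sorted (ascending): 481, 503, 853, 951, 980, 1052, 1281
No ties — each value takes its position as its rank.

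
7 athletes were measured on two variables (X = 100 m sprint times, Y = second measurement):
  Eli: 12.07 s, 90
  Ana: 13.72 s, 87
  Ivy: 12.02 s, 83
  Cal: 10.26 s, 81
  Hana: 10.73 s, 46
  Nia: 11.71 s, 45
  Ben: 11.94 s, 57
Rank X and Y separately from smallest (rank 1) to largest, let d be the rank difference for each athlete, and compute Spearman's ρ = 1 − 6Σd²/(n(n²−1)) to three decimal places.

Ranks of variable 1: 6, 7, 5, 1, 2, 3, 4
Ranks of variable 2: 7, 6, 5, 4, 2, 1, 3
d = r₁ − r₂: -1, 1, 0, -3, 0, 2, 1
d²: 1, 1, 0, 9, 0, 4, 1; Σd² = 16
ρ = 1 − 6·16/(7·48) = 1 − 96/336 = 0.714

0.714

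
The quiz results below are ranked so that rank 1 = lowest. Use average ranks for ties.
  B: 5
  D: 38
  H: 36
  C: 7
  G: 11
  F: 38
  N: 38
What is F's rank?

6

Sorted (ascending): 5, 7, 11, 36, 38, 38, 38
The 3 values of 38 occupy positions 5–7 → average rank 6.
F has value 38 → rank 6.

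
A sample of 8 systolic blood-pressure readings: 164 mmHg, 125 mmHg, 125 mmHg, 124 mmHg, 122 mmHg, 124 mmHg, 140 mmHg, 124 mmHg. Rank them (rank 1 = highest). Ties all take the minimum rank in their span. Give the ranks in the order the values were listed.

Sorted (descending): 164, 140, 125, 125, 124, 124, 124, 122
The 2 values of 125 occupy positions 3–4 → each gets rank 3.
The 3 values of 124 occupy positions 5–7 → each gets rank 5.

1, 3, 3, 5, 8, 5, 2, 5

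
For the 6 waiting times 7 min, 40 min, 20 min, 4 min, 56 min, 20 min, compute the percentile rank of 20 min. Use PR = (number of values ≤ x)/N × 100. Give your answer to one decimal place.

66.7

N = 6.
Strictly below 20: 2. Equal to 20: 2.
PR = 4/6 × 100 = 66.7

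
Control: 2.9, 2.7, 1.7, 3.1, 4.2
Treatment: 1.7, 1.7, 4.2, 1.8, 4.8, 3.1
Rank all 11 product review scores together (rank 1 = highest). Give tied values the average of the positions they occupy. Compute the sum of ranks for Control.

30

Sorted (descending): 4.8, 4.2, 4.2, 3.1, 3.1, 2.9, 2.7, 1.8, 1.7, 1.7, 1.7
The 2 values of 4.2 occupy positions 2–3 → average rank (2+3)/2 = 2.5.
The 2 values of 3.1 occupy positions 4–5 → average rank (4+5)/2 = 4.5.
The 3 values of 1.7 occupy positions 9–11 → average rank 10.
Control values → pooled ranks: 2.9→6, 2.7→7, 1.7→10, 3.1→4.5, 4.2→2.5
Rank sum = 6 + 7 + 10 + 4.5 + 2.5 = 30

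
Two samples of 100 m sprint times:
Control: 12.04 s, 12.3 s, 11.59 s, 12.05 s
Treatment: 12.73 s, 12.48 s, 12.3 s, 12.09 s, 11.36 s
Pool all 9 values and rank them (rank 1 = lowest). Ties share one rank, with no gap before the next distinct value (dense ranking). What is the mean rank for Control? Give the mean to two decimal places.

3.75

Sorted (ascending): 11.36, 11.59, 12.04, 12.05, 12.09, 12.3, 12.3, 12.48, 12.73
The 2 values of 12.3 share dense rank 6.
Remaining distinct values take the next consecutive integers.
Control values → pooled ranks: 12.04→3, 12.3→6, 11.59→2, 12.05→4
Mean rank = (3 + 6 + 2 + 4) / 4 = 3.75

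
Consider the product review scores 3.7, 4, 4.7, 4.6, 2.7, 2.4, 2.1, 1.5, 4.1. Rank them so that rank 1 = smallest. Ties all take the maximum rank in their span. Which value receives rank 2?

2.1

Sorted (ascending): 1.5, 2.1, 2.4, 2.7, 3.7, 4, 4.1, 4.6, 4.7
No ties — each value takes its position as its rank.
Rank 2 → value 2.1.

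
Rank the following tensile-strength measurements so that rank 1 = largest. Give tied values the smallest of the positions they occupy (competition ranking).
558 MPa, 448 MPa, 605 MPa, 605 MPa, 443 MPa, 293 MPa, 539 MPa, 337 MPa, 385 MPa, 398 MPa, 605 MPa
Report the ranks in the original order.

Sorted (descending): 605, 605, 605, 558, 539, 448, 443, 398, 385, 337, 293
The 3 values of 605 occupy positions 1–3 → each gets rank 1.

4, 6, 1, 1, 7, 11, 5, 10, 9, 8, 1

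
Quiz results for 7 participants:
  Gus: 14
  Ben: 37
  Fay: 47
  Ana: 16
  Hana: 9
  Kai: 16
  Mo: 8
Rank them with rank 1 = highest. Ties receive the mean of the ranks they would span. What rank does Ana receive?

Sorted (descending): 47, 37, 16, 16, 14, 9, 8
The 2 values of 16 occupy positions 3–4 → average rank (3+4)/2 = 3.5.
Ana has value 16 → rank 3.5.

3.5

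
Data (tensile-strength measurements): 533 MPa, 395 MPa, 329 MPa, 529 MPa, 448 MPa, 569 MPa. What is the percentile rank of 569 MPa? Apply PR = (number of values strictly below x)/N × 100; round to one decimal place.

83.3

N = 6.
Strictly below 569: 5. Equal to 569: 1.
PR = 5/6 × 100 = 83.3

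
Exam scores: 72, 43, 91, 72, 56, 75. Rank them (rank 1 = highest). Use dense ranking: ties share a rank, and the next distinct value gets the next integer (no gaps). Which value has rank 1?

Sorted (descending): 91, 75, 72, 72, 56, 43
The 2 values of 72 share dense rank 3.
Remaining distinct values take the next consecutive integers.
Rank 1 → value 91.

91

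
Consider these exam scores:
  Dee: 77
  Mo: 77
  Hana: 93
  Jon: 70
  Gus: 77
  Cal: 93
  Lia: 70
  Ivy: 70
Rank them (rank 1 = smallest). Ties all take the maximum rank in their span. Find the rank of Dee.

Sorted (ascending): 70, 70, 70, 77, 77, 77, 93, 93
The 3 values of 70 occupy positions 1–3 → each gets rank 3.
The 3 values of 77 occupy positions 4–6 → each gets rank 6.
The 2 values of 93 occupy positions 7–8 → each gets rank 8.
Dee has value 77 → rank 6.

6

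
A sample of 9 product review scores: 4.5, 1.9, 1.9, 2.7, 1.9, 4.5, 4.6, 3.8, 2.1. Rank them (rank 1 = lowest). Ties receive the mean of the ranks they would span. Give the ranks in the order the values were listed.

Sorted (ascending): 1.9, 1.9, 1.9, 2.1, 2.7, 3.8, 4.5, 4.5, 4.6
The 3 values of 1.9 occupy positions 1–3 → average rank 2.
The 2 values of 4.5 occupy positions 7–8 → average rank (7+8)/2 = 7.5.

7.5, 2, 2, 5, 2, 7.5, 9, 6, 4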